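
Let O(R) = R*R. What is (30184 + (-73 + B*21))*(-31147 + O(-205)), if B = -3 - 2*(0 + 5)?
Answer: 324577764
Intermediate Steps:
B = -13 (B = -3 - 2*5 = -3 - 10 = -13)
O(R) = R²
(30184 + (-73 + B*21))*(-31147 + O(-205)) = (30184 + (-73 - 13*21))*(-31147 + (-205)²) = (30184 + (-73 - 273))*(-31147 + 42025) = (30184 - 346)*10878 = 29838*10878 = 324577764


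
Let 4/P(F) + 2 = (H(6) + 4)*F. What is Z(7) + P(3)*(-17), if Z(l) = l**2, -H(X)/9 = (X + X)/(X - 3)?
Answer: 2435/49 ≈ 49.694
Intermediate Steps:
H(X) = -18*X/(-3 + X) (H(X) = -9*(X + X)/(X - 3) = -9*2*X/(-3 + X) = -18*X/(-3 + X))
P(F) = 4/(-2 - 32*F) (P(F) = 4/(-2 + (-18*6/(-3 + 6) + 4)*F) = 4/(-2 + (-18*6/3 + 4)*F) = 4/(-2 + (-18*6*1/3 + 4)*F) = 4/(-2 + (-36 + 4)*F) = 4/(-2 - 32*F))
Z(7) + P(3)*(-17) = 7**2 - 2/(1 + 16*3)*(-17) = 49 - 2/(1 + 48)*(-17) = 49 - 2/49*(-17) = 49 + 34/49 = 2435/49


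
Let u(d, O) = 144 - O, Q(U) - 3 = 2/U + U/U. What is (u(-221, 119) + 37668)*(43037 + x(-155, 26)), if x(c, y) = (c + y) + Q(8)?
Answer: 6469965757/4 ≈ 1.6175e+9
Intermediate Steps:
Q(U) = 4 + 2/U (Q(U) = 3 + (2/U + U/U) = 3 + (2/U + 1) = 3 + (1 + 2/U) = 4 + 2/U)
x(c, y) = 17/4 + c + y (x(c, y) = (c + y) + (4 + 2/8) = (c + y) + (4 + 2*(⅛)) = (c + y) + (4 + ¼) = (c + y) + 17/4 = 17/4 + c + y)
(u(-221, 119) + 37668)*(43037 + x(-155, 26)) = ((144 - 1*119) + 37668)*(43037 + (17/4 - 155 + 26)) = ((144 - 119) + 37668)*(43037 - 499/4) = (25 + 37668)*(171649/4) = 37693*(171649/4) = 6469965757/4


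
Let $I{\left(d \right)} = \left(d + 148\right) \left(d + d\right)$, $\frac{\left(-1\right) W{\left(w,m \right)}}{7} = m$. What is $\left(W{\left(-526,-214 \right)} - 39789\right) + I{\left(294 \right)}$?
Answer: $221605$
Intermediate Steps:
$W{\left(w,m \right)} = - 7 m$
$I{\left(d \right)} = 2 d \left(148 + d\right)$ ($I{\left(d \right)} = \left(148 + d\right) 2 d = 2 d \left(148 + d\right)$)
$\left(W{\left(-526,-214 \right)} - 39789\right) + I{\left(294 \right)} = \left(\left(-7\right) \left(-214\right) - 39789\right) + 2 \cdot 294 \left(148 + 294\right) = \left(1498 - 39789\right) + 2 \cdot 294 \cdot 442 = -38291 + 259896 = 221605$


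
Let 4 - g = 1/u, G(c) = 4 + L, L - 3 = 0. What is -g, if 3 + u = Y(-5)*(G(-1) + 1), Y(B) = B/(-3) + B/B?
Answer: -217/55 ≈ -3.9455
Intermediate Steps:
L = 3 (L = 3 + 0 = 3)
G(c) = 7 (G(c) = 4 + 3 = 7)
Y(B) = 1 - B/3 (Y(B) = B*(-1/3) + 1 = -B/3 + 1 = 1 - B/3)
u = 55/3 (u = -3 + (1 - 1/3*(-5))*(7 + 1) = -3 + (1 + 5/3)*8 = -3 + (8/3)*8 = -3 + 64/3 = 55/3 ≈ 18.333)
g = 217/55 (g = 4 - 1/55/3 = 4 - 1*3/55 = 4 - 3/55 = 217/55 ≈ 3.9455)
-g = -1*217/55 = -217/55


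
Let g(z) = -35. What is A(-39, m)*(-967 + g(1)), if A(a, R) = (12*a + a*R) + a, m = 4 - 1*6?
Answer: 429858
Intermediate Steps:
m = -2 (m = 4 - 6 = -2)
A(a, R) = 13*a + R*a (A(a, R) = (12*a + R*a) + a = 13*a + R*a)
A(-39, m)*(-967 + g(1)) = (-39*(13 - 2))*(-967 - 35) = -39*11*(-1002) = -429*(-1002) = 429858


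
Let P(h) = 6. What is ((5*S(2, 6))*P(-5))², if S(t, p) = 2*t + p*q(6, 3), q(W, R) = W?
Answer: 1440000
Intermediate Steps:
S(t, p) = 2*t + 6*p (S(t, p) = 2*t + p*6 = 2*t + 6*p)
((5*S(2, 6))*P(-5))² = ((5*(2*2 + 6*6))*6)² = ((5*(4 + 36))*6)² = ((5*40)*6)² = (200*6)² = 1200² = 1440000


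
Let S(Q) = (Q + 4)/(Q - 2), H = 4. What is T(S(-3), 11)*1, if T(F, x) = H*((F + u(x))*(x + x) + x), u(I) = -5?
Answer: -2068/5 ≈ -413.60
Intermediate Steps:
S(Q) = (4 + Q)/(-2 + Q)
T(F, x) = 4*x + 8*x*(-5 + F) (T(F, x) = 4*((F - 5)*(x + x) + x) = 4*((-5 + F)*(2*x) + x) = 4*(2*x*(-5 + F) + x) = 4*(x + 2*x*(-5 + F)) = 4*x + 8*x*(-5 + F))
T(S(-3), 11)*1 = (4*11*(-9 + 2*((4 - 3)/(-2 - 3))))*1 = (4*11*(-9 + 2*(1/(-5))))*1 = (4*11*(-9 + 2*(-⅕*1)))*1 = (4*11*(-9 + 2*(-⅕)))*1 = (4*11*(-9 - ⅖))*1 = (4*11*(-47/5))*1 = -2068/5*1 = -2068/5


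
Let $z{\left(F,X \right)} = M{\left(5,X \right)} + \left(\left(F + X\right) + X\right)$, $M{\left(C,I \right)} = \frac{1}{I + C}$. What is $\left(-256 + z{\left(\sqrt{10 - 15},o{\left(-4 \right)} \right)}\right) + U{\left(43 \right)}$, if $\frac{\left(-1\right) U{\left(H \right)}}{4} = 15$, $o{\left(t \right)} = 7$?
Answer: $- \frac{3623}{12} + i \sqrt{5} \approx -301.92 + 2.2361 i$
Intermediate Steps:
$M{\left(C,I \right)} = \frac{1}{C + I}$
$U{\left(H \right)} = -60$ ($U{\left(H \right)} = \left(-4\right) 15 = -60$)
$z{\left(F,X \right)} = F + \frac{1}{5 + X} + 2 X$ ($z{\left(F,X \right)} = \frac{1}{5 + X} + \left(\left(F + X\right) + X\right) = \frac{1}{5 + X} + \left(F + 2 X\right) = F + \frac{1}{5 + X} + 2 X$)
$\left(-256 + z{\left(\sqrt{10 - 15},o{\left(-4 \right)} \right)}\right) + U{\left(43 \right)} = \left(-256 + \frac{1 + \left(5 + 7\right) \left(\sqrt{10 - 15} + 2 \cdot 7\right)}{5 + 7}\right) - 60 = \left(-256 + \frac{1 + 12 \left(\sqrt{-5} + 14\right)}{12}\right) - 60 = \left(-256 + \frac{1 + 12 \left(i \sqrt{5} + 14\right)}{12}\right) - 60 = \left(-256 + \frac{1 + 12 \left(14 + i \sqrt{5}\right)}{12}\right) - 60 = \left(-256 + \frac{1 + \left(168 + 12 i \sqrt{5}\right)}{12}\right) - 60 = \left(-256 + \frac{169 + 12 i \sqrt{5}}{12}\right) - 60 = \left(-256 + \left(\frac{169}{12} + i \sqrt{5}\right)\right) - 60 = \left(- \frac{2903}{12} + i \sqrt{5}\right) - 60 = - \frac{3623}{12} + i \sqrt{5}$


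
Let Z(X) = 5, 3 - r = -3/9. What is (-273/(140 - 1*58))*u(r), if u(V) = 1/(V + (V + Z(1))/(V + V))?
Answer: -1638/2255 ≈ -0.72639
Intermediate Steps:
r = 10/3 (r = 3 - (-3)/9 = 3 - 1*(-⅓) = 3 + ⅓ = 10/3 ≈ 3.3333)
u(V) = 1/(V + (5 + V)/(2*V)) (u(V) = 1/(V + (V + 5)/(V + V)) = 1/(V + (5 + V)/((2*V))) = 1/(V + (5 + V)*(1/(2*V))) = 1/(V + (5 + V)/(2*V)))
(-273/(140 - 1*58))*u(r) = (-273/(140 - 1*58))*(2*(10/3)/(5 + 10/3 + 2*(10/3)²)) = (-273/(140 - 58))*(2*(10/3)/(5 + 10/3 + 2*(100/9))) = (-273/82)*(2*(10/3)/(5 + 10/3 + 200/9)) = (-273*1/82)*(2*(10/3)/(275/9)) = -273*10*9/(41*3*275) = -273/82*12/55 = -1638/2255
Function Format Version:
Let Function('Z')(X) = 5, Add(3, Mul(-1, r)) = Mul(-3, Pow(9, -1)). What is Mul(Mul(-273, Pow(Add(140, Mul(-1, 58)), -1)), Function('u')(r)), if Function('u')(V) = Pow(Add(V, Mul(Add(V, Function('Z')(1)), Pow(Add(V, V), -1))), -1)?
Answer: Rational(-1638, 2255) ≈ -0.72639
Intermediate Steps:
r = Rational(10, 3) (r = Add(3, Mul(-1, Mul(-3, Pow(9, -1)))) = Add(3, Mul(-1, Mul(-3, Rational(1, 9)))) = Add(3, Mul(-1, Rational(-1, 3))) = Add(3, Rational(1, 3)) = Rational(10, 3) ≈ 3.3333)
Function('u')(V) = Pow(Add(V, Mul(Rational(1, 2), Pow(V, -1), Add(5, V))), -1) (Function('u')(V) = Pow(Add(V, Mul(Add(V, 5), Pow(Add(V, V), -1))), -1) = Pow(Add(V, Mul(Add(5, V), Pow(Mul(2, V), -1))), -1) = Pow(Add(V, Mul(Add(5, V), Mul(Rational(1, 2), Pow(V, -1)))), -1) = Pow(Add(V, Mul(Rational(1, 2), Pow(V, -1), Add(5, V))), -1))
Mul(Mul(-273, Pow(Add(140, Mul(-1, 58)), -1)), Function('u')(r)) = Mul(Mul(-273, Pow(Add(140, Mul(-1, 58)), -1)), Mul(2, Rational(10, 3), Pow(Add(5, Rational(10, 3), Mul(2, Pow(Rational(10, 3), 2))), -1))) = Mul(Mul(-273, Pow(Add(140, -58), -1)), Mul(2, Rational(10, 3), Pow(Add(5, Rational(10, 3), Mul(2, Rational(100, 9))), -1))) = Mul(Mul(-273, Pow(82, -1)), Mul(2, Rational(10, 3), Pow(Add(5, Rational(10, 3), Rational(200, 9)), -1))) = Mul(Mul(-273, Rational(1, 82)), Mul(2, Rational(10, 3), Pow(Rational(275, 9), -1))) = Mul(Rational(-273, 82), Mul(2, Rational(10, 3), Rational(9, 275))) = Mul(Rational(-273, 82), Rational(12, 55)) = Rational(-1638, 2255)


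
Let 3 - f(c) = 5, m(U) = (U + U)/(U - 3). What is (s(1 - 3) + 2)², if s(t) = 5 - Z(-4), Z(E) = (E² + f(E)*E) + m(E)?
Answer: 16129/49 ≈ 329.16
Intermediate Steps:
m(U) = 2*U/(-3 + U) (m(U) = (2*U)/(-3 + U) = 2*U/(-3 + U))
f(c) = -2 (f(c) = 3 - 1*5 = 3 - 5 = -2)
Z(E) = E² - 2*E + 2*E/(-3 + E) (Z(E) = (E² - 2*E) + 2*E/(-3 + E) = E² - 2*E + 2*E/(-3 + E))
s(t) = -141/7 (s(t) = 5 - (-4)*(2 + (-3 - 4)*(-2 - 4))/(-3 - 4) = 5 - (-4)*(2 - 7*(-6))/(-7) = 5 - (-4)*(-1)*(2 + 42)/7 = 5 - (-4)*(-1)*44/7 = 5 - 1*176/7 = 5 - 176/7 = -141/7)
(s(1 - 3) + 2)² = (-141/7 + 2)² = (-127/7)² = 16129/49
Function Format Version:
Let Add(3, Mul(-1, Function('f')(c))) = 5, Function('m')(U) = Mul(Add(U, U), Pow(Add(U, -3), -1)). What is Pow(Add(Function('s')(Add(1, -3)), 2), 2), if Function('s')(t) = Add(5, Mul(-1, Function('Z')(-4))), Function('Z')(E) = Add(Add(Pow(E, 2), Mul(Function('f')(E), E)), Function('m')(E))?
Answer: Rational(16129, 49) ≈ 329.16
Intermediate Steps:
Function('m')(U) = Mul(2, U, Pow(Add(-3, U), -1)) (Function('m')(U) = Mul(Mul(2, U), Pow(Add(-3, U), -1)) = Mul(2, U, Pow(Add(-3, U), -1)))
Function('f')(c) = -2 (Function('f')(c) = Add(3, Mul(-1, 5)) = Add(3, -5) = -2)
Function('Z')(E) = Add(Pow(E, 2), Mul(-2, E), Mul(2, E, Pow(Add(-3, E), -1))) (Function('Z')(E) = Add(Add(Pow(E, 2), Mul(-2, E)), Mul(2, E, Pow(Add(-3, E), -1))) = Add(Pow(E, 2), Mul(-2, E), Mul(2, E, Pow(Add(-3, E), -1))))
Function('s')(t) = Rational(-141, 7) (Function('s')(t) = Add(5, Mul(-1, Mul(-4, Pow(Add(-3, -4), -1), Add(2, Mul(Add(-3, -4), Add(-2, -4)))))) = Add(5, Mul(-1, Mul(-4, Pow(-7, -1), Add(2, Mul(-7, -6))))) = Add(5, Mul(-1, Mul(-4, Rational(-1, 7), Add(2, 42)))) = Add(5, Mul(-1, Mul(-4, Rational(-1, 7), 44))) = Add(5, Mul(-1, Rational(176, 7))) = Add(5, Rational(-176, 7)) = Rational(-141, 7))
Pow(Add(Function('s')(Add(1, -3)), 2), 2) = Pow(Add(Rational(-141, 7), 2), 2) = Pow(Rational(-127, 7), 2) = Rational(16129, 49)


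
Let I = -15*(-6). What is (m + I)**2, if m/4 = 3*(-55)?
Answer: 324900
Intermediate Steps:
I = 90
m = -660 (m = 4*(3*(-55)) = 4*(-165) = -660)
(m + I)**2 = (-660 + 90)**2 = (-570)**2 = 324900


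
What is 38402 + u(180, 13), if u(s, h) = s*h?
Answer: 40742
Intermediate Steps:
u(s, h) = h*s
38402 + u(180, 13) = 38402 + 13*180 = 38402 + 2340 = 40742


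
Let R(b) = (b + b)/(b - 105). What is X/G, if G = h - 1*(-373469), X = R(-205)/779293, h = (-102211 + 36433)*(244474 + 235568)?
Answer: -41/762811502776530181 ≈ -5.3749e-17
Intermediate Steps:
R(b) = 2*b/(-105 + b) (R(b) = (2*b)/(-105 + b) = 2*b/(-105 + b))
h = -31576202676 (h = -65778*480042 = -31576202676)
X = 41/24158083 (X = (2*(-205)/(-105 - 205))/779293 = (2*(-205)/(-310))*(1/779293) = (2*(-205)*(-1/310))*(1/779293) = (41/31)*(1/779293) = 41/24158083 ≈ 1.6972e-6)
G = -31575829207 (G = -31576202676 - 1*(-373469) = -31576202676 + 373469 = -31575829207)
X/G = (41/24158083)/(-31575829207) = (41/24158083)*(-1/31575829207) = -41/762811502776530181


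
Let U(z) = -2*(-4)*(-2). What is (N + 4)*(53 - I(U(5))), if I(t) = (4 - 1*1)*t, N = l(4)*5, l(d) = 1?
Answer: 909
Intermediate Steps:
N = 5 (N = 1*5 = 5)
U(z) = -16 (U(z) = 8*(-2) = -16)
I(t) = 3*t (I(t) = (4 - 1)*t = 3*t)
(N + 4)*(53 - I(U(5))) = (5 + 4)*(53 - 3*(-16)) = 9*(53 - 1*(-48)) = 9*(53 + 48) = 9*101 = 909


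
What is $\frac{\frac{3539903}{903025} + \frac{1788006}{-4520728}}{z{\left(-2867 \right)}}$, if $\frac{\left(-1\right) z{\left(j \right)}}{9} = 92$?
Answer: $- \frac{7194162245617}{1690084786510800} \approx -0.0042567$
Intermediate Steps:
$z{\left(j \right)} = -828$ ($z{\left(j \right)} = \left(-9\right) 92 = -828$)
$\frac{\frac{3539903}{903025} + \frac{1788006}{-4520728}}{z{\left(-2867 \right)}} = \frac{\frac{3539903}{903025} + \frac{1788006}{-4520728}}{-828} = \left(3539903 \cdot \frac{1}{903025} + 1788006 \left(- \frac{1}{4520728}\right)\right) \left(- \frac{1}{828}\right) = \left(\frac{3539903}{903025} - \frac{894003}{2260364}\right) \left(- \frac{1}{828}\right) = \frac{7194162245617}{2041165201100} \left(- \frac{1}{828}\right) = - \frac{7194162245617}{1690084786510800}$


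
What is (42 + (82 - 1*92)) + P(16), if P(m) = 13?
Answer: 45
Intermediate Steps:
(42 + (82 - 1*92)) + P(16) = (42 + (82 - 1*92)) + 13 = (42 + (82 - 92)) + 13 = (42 - 10) + 13 = 32 + 13 = 45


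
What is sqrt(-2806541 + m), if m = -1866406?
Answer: I*sqrt(4672947) ≈ 2161.7*I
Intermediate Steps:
sqrt(-2806541 + m) = sqrt(-2806541 - 1866406) = sqrt(-4672947) = I*sqrt(4672947)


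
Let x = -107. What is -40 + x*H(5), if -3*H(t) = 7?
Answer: 629/3 ≈ 209.67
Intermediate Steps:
H(t) = -7/3 (H(t) = -⅓*7 = -7/3)
-40 + x*H(5) = -40 - 107*(-7/3) = -40 + 749/3 = 629/3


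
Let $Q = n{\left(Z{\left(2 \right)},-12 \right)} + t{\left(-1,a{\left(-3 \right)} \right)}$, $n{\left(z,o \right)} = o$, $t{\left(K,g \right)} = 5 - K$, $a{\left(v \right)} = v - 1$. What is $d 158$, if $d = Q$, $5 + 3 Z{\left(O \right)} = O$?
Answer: $-948$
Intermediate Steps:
$a{\left(v \right)} = -1 + v$
$Z{\left(O \right)} = - \frac{5}{3} + \frac{O}{3}$
$Q = -6$ ($Q = -12 + \left(5 - -1\right) = -12 + \left(5 + 1\right) = -12 + 6 = -6$)
$d = -6$
$d 158 = \left(-6\right) 158 = -948$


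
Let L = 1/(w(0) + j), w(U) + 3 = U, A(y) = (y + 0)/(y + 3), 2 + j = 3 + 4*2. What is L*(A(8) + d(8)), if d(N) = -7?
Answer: -23/22 ≈ -1.0455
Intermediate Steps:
j = 9 (j = -2 + (3 + 4*2) = -2 + (3 + 8) = -2 + 11 = 9)
A(y) = y/(3 + y)
w(U) = -3 + U
L = ⅙ (L = 1/((-3 + 0) + 9) = 1/(-3 + 9) = 1/6 = ⅙ ≈ 0.16667)
L*(A(8) + d(8)) = (8/(3 + 8) - 7)/6 = (8/11 - 7)/6 = (⅙)*(-69/11) = -23/22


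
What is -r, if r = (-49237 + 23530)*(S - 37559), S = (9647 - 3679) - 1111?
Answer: -840670314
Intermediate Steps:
S = 4857 (S = 5968 - 1111 = 4857)
r = 840670314 (r = (-49237 + 23530)*(4857 - 37559) = -25707*(-32702) = 840670314)
-r = -1*840670314 = -840670314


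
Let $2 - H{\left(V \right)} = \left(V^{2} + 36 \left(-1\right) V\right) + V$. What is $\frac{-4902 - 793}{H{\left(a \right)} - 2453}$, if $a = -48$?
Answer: $\frac{1139}{1287} \approx 0.885$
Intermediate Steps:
$H{\left(V \right)} = 2 - V^{2} + 35 V$ ($H{\left(V \right)} = 2 - \left(\left(V^{2} + 36 \left(-1\right) V\right) + V\right) = 2 - \left(\left(V^{2} - 36 V\right) + V\right) = 2 - \left(V^{2} - 35 V\right) = 2 - V^{2} + 35 V$)
$\frac{-4902 - 793}{H{\left(a \right)} - 2453} = \frac{-4902 - 793}{\left(2 - \left(-48\right)^{2} + 35 \left(-48\right)\right) - 2453} = - \frac{5695}{\left(2 - 2304 - 1680\right) - 2453} = - \frac{5695}{-3982 - 2453} = - \frac{5695}{-6435} = \left(-5695\right) \left(- \frac{1}{6435}\right) = \frac{1139}{1287}$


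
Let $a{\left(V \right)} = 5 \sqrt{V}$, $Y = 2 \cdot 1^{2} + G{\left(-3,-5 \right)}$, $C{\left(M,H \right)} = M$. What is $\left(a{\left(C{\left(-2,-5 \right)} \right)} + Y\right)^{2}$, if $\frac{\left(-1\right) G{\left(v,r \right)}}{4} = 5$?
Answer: $274 - 180 i \sqrt{2} \approx 274.0 - 254.56 i$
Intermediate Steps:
$G{\left(v,r \right)} = -20$ ($G{\left(v,r \right)} = \left(-4\right) 5 = -20$)
$Y = -18$ ($Y = 2 \cdot 1^{2} - 20 = 2 \cdot 1 - 20 = 2 - 20 = -18$)
$\left(a{\left(C{\left(-2,-5 \right)} \right)} + Y\right)^{2} = \left(5 \sqrt{-2} - 18\right)^{2} = \left(5 i \sqrt{2} - 18\right)^{2} = \left(-18 + 5 i \sqrt{2}\right)^{2}$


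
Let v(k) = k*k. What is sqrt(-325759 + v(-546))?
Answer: I*sqrt(27643) ≈ 166.26*I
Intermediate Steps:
v(k) = k**2
sqrt(-325759 + v(-546)) = sqrt(-325759 + (-546)**2) = sqrt(-325759 + 298116) = sqrt(-27643) = I*sqrt(27643)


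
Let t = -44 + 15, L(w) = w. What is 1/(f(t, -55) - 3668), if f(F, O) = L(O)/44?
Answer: -4/14677 ≈ -0.00027254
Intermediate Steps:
t = -29
f(F, O) = O/44
1/(f(t, -55) - 3668) = 1/((1/44)*(-55) - 3668) = 1/(-5/4 - 3668) = 1/(-14677/4) = -4/14677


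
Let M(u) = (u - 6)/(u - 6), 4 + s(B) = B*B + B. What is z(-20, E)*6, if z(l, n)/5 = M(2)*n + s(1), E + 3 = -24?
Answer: -870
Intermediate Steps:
E = -27 (E = -3 - 24 = -27)
s(B) = -4 + B + B² (s(B) = -4 + (B*B + B) = -4 + (B² + B) = -4 + (B + B²) = -4 + B + B²)
M(u) = 1 (M(u) = (-6 + u)/(-6 + u) = 1)
z(l, n) = -10 + 5*n (z(l, n) = 5*(1*n + (-4 + 1 + 1²)) = 5*(n + (-4 + 1 + 1)) = 5*(n - 2) = 5*(-2 + n) = -10 + 5*n)
z(-20, E)*6 = (-10 + 5*(-27))*6 = (-10 - 135)*6 = -145*6 = -870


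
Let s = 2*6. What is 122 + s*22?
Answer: 386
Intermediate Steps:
s = 12
122 + s*22 = 122 + 12*22 = 122 + 264 = 386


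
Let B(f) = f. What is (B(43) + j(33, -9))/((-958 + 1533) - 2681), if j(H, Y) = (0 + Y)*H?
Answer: 127/1053 ≈ 0.12061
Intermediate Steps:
j(H, Y) = H*Y (j(H, Y) = Y*H = H*Y)
(B(43) + j(33, -9))/((-958 + 1533) - 2681) = (43 + 33*(-9))/((-958 + 1533) - 2681) = (43 - 297)/(575 - 2681) = -254/(-2106) = -254*(-1/2106) = 127/1053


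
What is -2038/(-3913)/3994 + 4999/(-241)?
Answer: -39063245160/1883236901 ≈ -20.743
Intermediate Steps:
-2038/(-3913)/3994 + 4999/(-241) = -2038*(-1/3913)*(1/3994) + 4999*(-1/241) = (2038/3913)*(1/3994) - 4999/241 = 1019/7814261 - 4999/241 = -39063245160/1883236901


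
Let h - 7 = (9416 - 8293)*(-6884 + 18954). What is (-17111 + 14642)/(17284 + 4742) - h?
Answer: -99517998837/7342 ≈ -1.3555e+7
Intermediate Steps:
h = 13554617 (h = 7 + (9416 - 8293)*(-6884 + 18954) = 7 + 1123*12070 = 7 + 13554610 = 13554617)
(-17111 + 14642)/(17284 + 4742) - h = (-17111 + 14642)/(17284 + 4742) - 1*13554617 = -2469/22026 - 13554617 = -2469*1/22026 - 13554617 = -823/7342 - 13554617 = -99517998837/7342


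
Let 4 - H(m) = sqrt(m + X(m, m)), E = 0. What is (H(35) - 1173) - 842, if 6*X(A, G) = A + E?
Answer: -2011 - 7*sqrt(30)/6 ≈ -2017.4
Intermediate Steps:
X(A, G) = A/6 (X(A, G) = (A + 0)/6 = A/6)
H(m) = 4 - sqrt(42)*sqrt(m)/6 (H(m) = 4 - sqrt(m + m/6) = 4 - sqrt(7*m/6) = 4 - sqrt(42)*sqrt(m)/6)
(H(35) - 1173) - 842 = ((4 - sqrt(42)*sqrt(35)/6) - 1173) - 842 = ((4 - 7*sqrt(30)/6) - 1173) - 842 = (-1169 - 7*sqrt(30)/6) - 842 = -2011 - 7*sqrt(30)/6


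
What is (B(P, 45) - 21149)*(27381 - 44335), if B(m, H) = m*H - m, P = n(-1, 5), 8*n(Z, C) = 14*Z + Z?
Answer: 359958851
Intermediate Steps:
n(Z, C) = 15*Z/8 (n(Z, C) = (14*Z + Z)/8 = (15*Z)/8 = 15*Z/8)
P = -15/8 (P = (15/8)*(-1) = -15/8 ≈ -1.8750)
B(m, H) = -m + H*m (B(m, H) = H*m - m = -m + H*m)
(B(P, 45) - 21149)*(27381 - 44335) = (-15*(-1 + 45)/8 - 21149)*(27381 - 44335) = (-15/8*44 - 21149)*(-16954) = (-165/2 - 21149)*(-16954) = -42463/2*(-16954) = 359958851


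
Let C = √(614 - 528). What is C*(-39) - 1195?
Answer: -1195 - 39*√86 ≈ -1556.7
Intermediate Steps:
C = √86 ≈ 9.2736
C*(-39) - 1195 = √86*(-39) - 1195 = -39*√86 - 1195 = -1195 - 39*√86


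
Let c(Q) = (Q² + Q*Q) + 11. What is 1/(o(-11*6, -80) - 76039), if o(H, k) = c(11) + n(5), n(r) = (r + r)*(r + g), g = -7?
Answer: -1/75806 ≈ -1.3192e-5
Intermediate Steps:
n(r) = 2*r*(-7 + r) (n(r) = (r + r)*(r - 7) = (2*r)*(-7 + r) = 2*r*(-7 + r))
c(Q) = 11 + 2*Q² (c(Q) = (Q² + Q²) + 11 = 2*Q² + 11 = 11 + 2*Q²)
o(H, k) = 233 (o(H, k) = (11 + 2*11²) + 2*5*(-7 + 5) = (11 + 2*121) + 2*5*(-2) = (11 + 242) - 20 = 253 - 20 = 233)
1/(o(-11*6, -80) - 76039) = 1/(233 - 76039) = 1/(-75806) = -1/75806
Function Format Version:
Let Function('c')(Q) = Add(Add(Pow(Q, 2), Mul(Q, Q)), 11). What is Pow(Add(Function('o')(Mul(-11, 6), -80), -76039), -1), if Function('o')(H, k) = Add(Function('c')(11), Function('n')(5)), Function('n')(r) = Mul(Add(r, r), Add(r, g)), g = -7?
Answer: Rational(-1, 75806) ≈ -1.3192e-5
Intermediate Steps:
Function('n')(r) = Mul(2, r, Add(-7, r)) (Function('n')(r) = Mul(Add(r, r), Add(r, -7)) = Mul(Mul(2, r), Add(-7, r)) = Mul(2, r, Add(-7, r)))
Function('c')(Q) = Add(11, Mul(2, Pow(Q, 2))) (Function('c')(Q) = Add(Add(Pow(Q, 2), Pow(Q, 2)), 11) = Add(Mul(2, Pow(Q, 2)), 11) = Add(11, Mul(2, Pow(Q, 2))))
Function('o')(H, k) = 233 (Function('o')(H, k) = Add(Add(11, Mul(2, Pow(11, 2))), Mul(2, 5, Add(-7, 5))) = Add(Add(11, Mul(2, 121)), Mul(2, 5, -2)) = Add(Add(11, 242), -20) = Add(253, -20) = 233)
Pow(Add(Function('o')(Mul(-11, 6), -80), -76039), -1) = Pow(Add(233, -76039), -1) = Pow(-75806, -1) = Rational(-1, 75806)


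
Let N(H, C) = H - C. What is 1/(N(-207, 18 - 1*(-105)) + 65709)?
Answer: 1/65379 ≈ 1.5295e-5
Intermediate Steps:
1/(N(-207, 18 - 1*(-105)) + 65709) = 1/((-207 - (18 - 1*(-105))) + 65709) = 1/((-207 - (18 + 105)) + 65709) = 1/((-207 - 1*123) + 65709) = 1/((-207 - 123) + 65709) = 1/(-330 + 65709) = 1/65379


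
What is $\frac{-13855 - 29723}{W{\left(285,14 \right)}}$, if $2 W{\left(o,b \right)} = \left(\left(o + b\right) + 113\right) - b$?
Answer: $- \frac{43578}{199} \approx -218.98$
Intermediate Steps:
$W{\left(o,b \right)} = \frac{113}{2} + \frac{o}{2}$ ($W{\left(o,b \right)} = \frac{\left(\left(o + b\right) + 113\right) - b}{2} = \frac{\left(\left(b + o\right) + 113\right) - b}{2} = \frac{\left(113 + b + o\right) - b}{2} = \frac{113 + o}{2} = \frac{113}{2} + \frac{o}{2}$)
$\frac{-13855 - 29723}{W{\left(285,14 \right)}} = \frac{-13855 - 29723}{\frac{113}{2} + \frac{1}{2} \cdot 285} = \frac{-13855 - 29723}{\frac{113}{2} + \frac{285}{2}} = - \frac{43578}{199}$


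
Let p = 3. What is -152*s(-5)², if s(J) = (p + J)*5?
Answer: -15200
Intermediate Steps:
s(J) = 15 + 5*J (s(J) = (3 + J)*5 = 15 + 5*J)
-152*s(-5)² = -152*(15 + 5*(-5))² = -152*(15 - 25)² = -152*(-10)² = -152*100 = -15200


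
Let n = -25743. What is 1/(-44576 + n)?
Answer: -1/70319 ≈ -1.4221e-5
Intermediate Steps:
1/(-44576 + n) = 1/(-44576 - 25743) = 1/(-70319) = -1/70319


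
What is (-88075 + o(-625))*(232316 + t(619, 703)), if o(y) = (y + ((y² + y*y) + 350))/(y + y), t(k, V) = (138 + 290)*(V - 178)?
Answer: -1013430466412/25 ≈ -4.0537e+10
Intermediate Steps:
t(k, V) = -76184 + 428*V (t(k, V) = 428*(-178 + V) = -76184 + 428*V)
o(y) = (350 + y + 2*y²)/(2*y) (o(y) = (y + ((y² + y²) + 350))/((2*y)) = (y + (2*y² + 350))*(1/(2*y)) = (y + (350 + 2*y²))*(1/(2*y)) = (350 + y + 2*y²)*(1/(2*y)) = (350 + y + 2*y²)/(2*y))
(-88075 + o(-625))*(232316 + t(619, 703)) = (-88075 + (½ - 625 + 175/(-625)))*(232316 + (-76184 + 428*703)) = (-88075 + (½ - 625 + 175*(-1/625)))*(232316 + (-76184 + 300884)) = (-88075 + (½ - 625 - 7/25))*(232316 + 224700) = (-88075 - 31239/50)*457016 = -4434989/50*457016 = -1013430466412/25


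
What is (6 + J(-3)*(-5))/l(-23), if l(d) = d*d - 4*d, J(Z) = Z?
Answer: 7/207 ≈ 0.033816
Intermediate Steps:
l(d) = d² - 4*d
(6 + J(-3)*(-5))/l(-23) = (6 - 3*(-5))/((-23*(-4 - 23))) = (6 + 15)/((-23*(-27))) = 21/621 = 21*(1/621) = 7/207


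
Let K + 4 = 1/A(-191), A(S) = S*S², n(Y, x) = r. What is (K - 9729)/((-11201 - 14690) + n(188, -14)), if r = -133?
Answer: 16954572111/45332968726 ≈ 0.37400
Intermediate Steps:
n(Y, x) = -133
A(S) = S³
K = -27871485/6967871 (K = -4 + 1/((-191)³) = -4 + 1/(-6967871) = -4 - 1/6967871 = -27871485/6967871 ≈ -4.0000)
(K - 9729)/((-11201 - 14690) + n(188, -14)) = (-27871485/6967871 - 9729)/((-11201 - 14690) - 133) = -67818288444/(6967871*(-25891 - 133)) = -67818288444/6967871/(-26024) = -67818288444/6967871*(-1/26024) = 16954572111/45332968726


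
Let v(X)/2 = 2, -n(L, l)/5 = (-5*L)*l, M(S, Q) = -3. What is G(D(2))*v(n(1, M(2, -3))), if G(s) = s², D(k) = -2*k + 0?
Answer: 64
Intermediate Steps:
n(L, l) = 25*L*l (n(L, l) = -5*(-5*L)*l = -(-25)*L*l = 25*L*l)
v(X) = 4 (v(X) = 2*2 = 4)
D(k) = -2*k
G(D(2))*v(n(1, M(2, -3))) = (-2*2)²*4 = (-4)²*4 = 16*4 = 64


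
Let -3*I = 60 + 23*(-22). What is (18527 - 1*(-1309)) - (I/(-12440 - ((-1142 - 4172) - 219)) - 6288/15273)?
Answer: 232506384622/11721179 ≈ 19836.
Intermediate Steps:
I = 446/3 (I = -(60 + 23*(-22))/3 = -(60 - 506)/3 = -1/3*(-446) = 446/3 ≈ 148.67)
(18527 - 1*(-1309)) - (I/(-12440 - ((-1142 - 4172) - 219)) - 6288/15273) = (18527 - 1*(-1309)) - (446/(3*(-12440 - ((-1142 - 4172) - 219))) - 6288/15273) = (18527 + 1309) - (446/(3*(-12440 - (-5314 - 219))) - 6288*1/15273) = 19836 - (446/(3*(-12440 - 1*(-5533))) - 2096/5091) = 19836 - (446/(3*(-12440 + 5533)) - 2096/5091) = 19836 - ((446/3)/(-6907) - 2096/5091) = 19836 - ((446/3)*(-1/6907) - 2096/5091) = 19836 - (-446/20721 - 2096/5091) = 19836 - 1*(-5077978/11721179) = 19836 + 5077978/11721179 = 232506384622/11721179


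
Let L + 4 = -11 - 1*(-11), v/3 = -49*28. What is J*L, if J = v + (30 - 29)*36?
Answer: 16320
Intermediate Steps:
v = -4116 (v = 3*(-49*28) = 3*(-1372) = -4116)
J = -4080 (J = -4116 + (30 - 29)*36 = -4116 + 1*36 = -4116 + 36 = -4080)
L = -4 (L = -4 + (-11 - 1*(-11)) = -4 + (-11 + 11) = -4 + 0 = -4)
J*L = -4080*(-4) = 16320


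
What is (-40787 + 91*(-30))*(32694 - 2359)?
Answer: -1320088195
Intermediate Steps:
(-40787 + 91*(-30))*(32694 - 2359) = (-40787 - 2730)*30335 = -43517*30335 = -1320088195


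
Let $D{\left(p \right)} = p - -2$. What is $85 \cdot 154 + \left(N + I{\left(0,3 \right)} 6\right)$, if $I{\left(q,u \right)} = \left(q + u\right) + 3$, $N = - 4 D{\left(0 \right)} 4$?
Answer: $13094$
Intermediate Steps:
$D{\left(p \right)} = 2 + p$ ($D{\left(p \right)} = p + 2 = 2 + p$)
$N = -32$ ($N = - 4 \left(2 + 0\right) 4 = \left(-4\right) 2 \cdot 4 = \left(-8\right) 4 = -32$)
$I{\left(q,u \right)} = 3 + q + u$
$85 \cdot 154 + \left(N + I{\left(0,3 \right)} 6\right) = 85 \cdot 154 - \left(32 - \left(3 + 0 + 3\right) 6\right) = 13090 + \left(-32 + 6 \cdot 6\right) = 13090 + \left(-32 + 36\right) = 13090 + 4 = 13094$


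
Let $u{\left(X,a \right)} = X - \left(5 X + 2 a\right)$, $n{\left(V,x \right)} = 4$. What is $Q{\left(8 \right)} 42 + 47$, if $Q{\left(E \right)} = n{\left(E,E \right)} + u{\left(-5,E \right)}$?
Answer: $383$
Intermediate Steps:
$u{\left(X,a \right)} = - 4 X - 2 a$ ($u{\left(X,a \right)} = X - \left(2 a + 5 X\right) = - 4 X - 2 a$)
$Q{\left(E \right)} = 24 - 2 E$ ($Q{\left(E \right)} = 4 - \left(-20 + 2 E\right) = 24 - 2 E$)
$Q{\left(8 \right)} 42 + 47 = \left(24 - 16\right) 42 + 47 = 8 \cdot 42 + 47 = 336 + 47 = 383$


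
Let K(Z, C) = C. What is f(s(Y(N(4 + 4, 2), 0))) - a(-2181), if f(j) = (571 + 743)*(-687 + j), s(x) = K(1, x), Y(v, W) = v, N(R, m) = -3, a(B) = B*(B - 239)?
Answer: -6184680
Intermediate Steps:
a(B) = B*(-239 + B)
s(x) = x
f(j) = -902718 + 1314*j (f(j) = 1314*(-687 + j) = -902718 + 1314*j)
f(s(Y(N(4 + 4, 2), 0))) - a(-2181) = (-902718 + 1314*(-3)) - (-2181)*(-239 - 2181) = (-902718 - 3942) - (-2181)*(-2420) = -906660 - 1*5278020 = -906660 - 5278020 = -6184680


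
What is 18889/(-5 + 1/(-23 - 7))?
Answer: -566670/151 ≈ -3752.8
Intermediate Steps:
18889/(-5 + 1/(-23 - 7)) = 18889/(-5 + 1/(-30)) = 18889/(-5 - 1/30) = 18889/(-151/30) = -30/151*18889 = -566670/151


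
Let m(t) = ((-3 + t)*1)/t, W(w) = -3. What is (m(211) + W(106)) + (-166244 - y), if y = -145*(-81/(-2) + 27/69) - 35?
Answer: -1555694909/9706 ≈ -1.6028e+5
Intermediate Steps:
y = -274355/46 (y = -145*(-81*(-1/2) + 27*(1/69)) - 35 = -145*(81/2 + 9/23) - 35 = -145*1881/46 - 35 = -272745/46 - 35 = -274355/46 ≈ -5964.2)
m(t) = (-3 + t)/t
(m(211) + W(106)) + (-166244 - y) = ((-3 + 211)/211 - 3) + (-166244 - 1*(-274355/46)) = ((1/211)*208 - 3) + (-166244 + 274355/46) = (208/211 - 3) - 7372869/46 = -425/211 - 7372869/46 = -1555694909/9706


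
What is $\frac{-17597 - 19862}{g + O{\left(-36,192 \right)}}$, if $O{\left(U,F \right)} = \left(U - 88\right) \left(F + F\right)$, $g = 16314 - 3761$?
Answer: $\frac{37459}{35063} \approx 1.0683$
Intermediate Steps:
$g = 12553$ ($g = 16314 - 3761 = 12553$)
$O{\left(U,F \right)} = 2 F \left(-88 + U\right)$ ($O{\left(U,F \right)} = \left(-88 + U\right) 2 F = 2 F \left(-88 + U\right)$)
$\frac{-17597 - 19862}{g + O{\left(-36,192 \right)}} = \frac{-17597 - 19862}{12553 + 2 \cdot 192 \left(-88 - 36\right)} = - \frac{37459}{12553 + 2 \cdot 192 \left(-124\right)} = - \frac{37459}{12553 - 47616} = - \frac{37459}{-35063} = \left(-37459\right) \left(- \frac{1}{35063}\right) = \frac{37459}{35063}$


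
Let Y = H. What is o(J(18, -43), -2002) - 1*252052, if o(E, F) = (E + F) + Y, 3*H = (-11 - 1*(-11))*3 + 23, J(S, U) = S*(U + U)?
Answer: -766783/3 ≈ -2.5559e+5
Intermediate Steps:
J(S, U) = 2*S*U (J(S, U) = S*(2*U) = 2*S*U)
H = 23/3 (H = ((-11 - 1*(-11))*3 + 23)/3 = ((-11 + 11)*3 + 23)/3 = (0*3 + 23)/3 = (0 + 23)/3 = (⅓)*23 = 23/3 ≈ 7.6667)
Y = 23/3 ≈ 7.6667
o(E, F) = 23/3 + E + F (o(E, F) = (E + F) + 23/3 = 23/3 + E + F)
o(J(18, -43), -2002) - 1*252052 = (23/3 + 2*18*(-43) - 2002) - 1*252052 = (23/3 - 1548 - 2002) - 252052 = -10627/3 - 252052 = -766783/3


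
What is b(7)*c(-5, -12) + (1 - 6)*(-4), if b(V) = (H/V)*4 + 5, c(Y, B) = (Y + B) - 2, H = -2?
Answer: -373/7 ≈ -53.286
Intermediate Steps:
c(Y, B) = -2 + B + Y (c(Y, B) = (B + Y) - 2 = -2 + B + Y)
b(V) = 5 - 8/V (b(V) = -2/V*4 + 5 = -8/V + 5 = 5 - 8/V)
b(7)*c(-5, -12) + (1 - 6)*(-4) = (5 - 8/7)*(-2 - 12 - 5) + (1 - 6)*(-4) = (5 - 8*⅐)*(-19) - 5*(-4) = (5 - 8/7)*(-19) + 20 = (27/7)*(-19) + 20 = -513/7 + 20 = -373/7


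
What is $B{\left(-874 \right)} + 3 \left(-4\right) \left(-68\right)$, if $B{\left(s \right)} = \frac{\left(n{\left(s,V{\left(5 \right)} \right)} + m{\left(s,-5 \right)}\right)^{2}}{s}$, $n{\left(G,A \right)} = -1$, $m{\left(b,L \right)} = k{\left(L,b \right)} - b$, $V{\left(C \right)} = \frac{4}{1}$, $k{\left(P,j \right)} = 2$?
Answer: $- \frac{52441}{874} \approx -60.001$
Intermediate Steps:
$V{\left(C \right)} = 4$ ($V{\left(C \right)} = 4 \cdot 1 = 4$)
$m{\left(b,L \right)} = 2 - b$
$B{\left(s \right)} = \frac{\left(1 - s\right)^{2}}{s}$ ($B{\left(s \right)} = \frac{\left(-1 - \left(-2 + s\right)\right)^{2}}{s} = \frac{\left(1 - s\right)^{2}}{s}$)
$B{\left(-874 \right)} + 3 \left(-4\right) \left(-68\right) = \frac{\left(-1 - 874\right)^{2}}{-874} + 3 \left(-4\right) \left(-68\right) = - \frac{\left(-875\right)^{2}}{874} - -816 = \left(- \frac{1}{874}\right) 765625 + 816 = - \frac{765625}{874} + 816 = - \frac{52441}{874}$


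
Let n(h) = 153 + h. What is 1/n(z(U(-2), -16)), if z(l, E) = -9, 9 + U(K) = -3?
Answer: 1/144 ≈ 0.0069444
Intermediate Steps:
U(K) = -12 (U(K) = -9 - 3 = -12)
1/n(z(U(-2), -16)) = 1/(153 - 9) = 1/144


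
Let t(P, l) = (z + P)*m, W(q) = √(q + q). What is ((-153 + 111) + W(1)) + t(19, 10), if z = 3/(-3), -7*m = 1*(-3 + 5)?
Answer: -330/7 + √2 ≈ -45.729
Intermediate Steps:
m = -2/7 (m = -(-3 + 5)/7 = -2/7 ≈ -0.28571)
z = -1 (z = 3*(-⅓) = -1)
W(q) = √2*√q (W(q) = √(2*q) = √2*√q)
t(P, l) = 2/7 - 2*P/7 (t(P, l) = (-1 + P)*(-2/7) = 2/7 - 2*P/7)
((-153 + 111) + W(1)) + t(19, 10) = ((-153 + 111) + √2*√1) + (2/7 - 2/7*19) = (-42 + √2*1) + (2/7 - 38/7) = (-42 + √2) - 36/7 = -330/7 + √2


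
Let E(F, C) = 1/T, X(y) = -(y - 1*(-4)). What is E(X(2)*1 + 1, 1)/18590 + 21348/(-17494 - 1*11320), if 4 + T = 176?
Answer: -34129887113/46066094360 ≈ -0.74089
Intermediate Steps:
T = 172 (T = -4 + 176 = 172)
X(y) = -4 - y (X(y) = -(y + 4) = -(4 + y) = -4 - y)
E(F, C) = 1/172
E(X(2)*1 + 1, 1)/18590 + 21348/(-17494 - 1*11320) = (1/172)/18590 + 21348/(-17494 - 1*11320) = (1/172)*(1/18590) + 21348/(-17494 - 11320) = 1/3197480 + 21348/(-28814) = 1/3197480 + 21348*(-1/28814) = 1/3197480 - 10674/14407 = -34129887113/46066094360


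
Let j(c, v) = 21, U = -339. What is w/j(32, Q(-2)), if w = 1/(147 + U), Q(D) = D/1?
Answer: -1/4032 ≈ -0.00024802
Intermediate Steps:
Q(D) = D (Q(D) = D*1 = D)
w = -1/192 (w = 1/(147 - 339) = 1/(-192) = -1/192 ≈ -0.0052083)
w/j(32, Q(-2)) = -1/192/21 = -1/192*1/21 = -1/4032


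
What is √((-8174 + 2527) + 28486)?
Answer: √22839 ≈ 151.13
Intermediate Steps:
√((-8174 + 2527) + 28486) = √(-5647 + 28486) = √22839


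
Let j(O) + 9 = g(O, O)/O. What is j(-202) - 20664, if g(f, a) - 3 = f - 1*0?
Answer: -4175747/202 ≈ -20672.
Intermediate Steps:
g(f, a) = 3 + f (g(f, a) = 3 + (f - 1*0) = 3 + (f + 0) = 3 + f)
j(O) = -9 + (3 + O)/O
j(-202) - 20664 = (-8 + 3/(-202)) - 20664 = (-8 + 3*(-1/202)) - 20664 = (-8 - 3/202) - 20664 = -1619/202 - 20664 = -4175747/202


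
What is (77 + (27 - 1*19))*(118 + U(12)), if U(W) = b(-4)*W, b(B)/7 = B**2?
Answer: 124270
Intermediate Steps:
b(B) = 7*B**2
U(W) = 112*W (U(W) = (7*(-4)**2)*W = (7*16)*W = 112*W)
(77 + (27 - 1*19))*(118 + U(12)) = (77 + (27 - 1*19))*(118 + 112*12) = (77 + (27 - 19))*(118 + 1344) = (77 + 8)*1462 = 85*1462 = 124270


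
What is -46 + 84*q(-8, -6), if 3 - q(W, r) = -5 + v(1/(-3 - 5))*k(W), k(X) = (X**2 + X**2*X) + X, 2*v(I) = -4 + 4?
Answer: 626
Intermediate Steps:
v(I) = 0 (v(I) = (-4 + 4)/2 = (1/2)*0 = 0)
k(X) = X + X**2 + X**3 (k(X) = (X**2 + X**3) + X = X + X**2 + X**3)
q(W, r) = 8 (q(W, r) = 3 - (-5 + 0*(W*(1 + W + W**2))) = 3 - (-5 + 0) = 3 - 1*(-5) = 3 + 5 = 8)
-46 + 84*q(-8, -6) = -46 + 84*8 = -46 + 672 = 626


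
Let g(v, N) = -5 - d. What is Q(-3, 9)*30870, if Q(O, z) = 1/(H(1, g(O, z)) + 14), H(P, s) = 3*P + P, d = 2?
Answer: 1715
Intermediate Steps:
g(v, N) = -7 (g(v, N) = -5 - 1*2 = -5 - 2 = -7)
H(P, s) = 4*P
Q(O, z) = 1/18 (Q(O, z) = 1/(4*1 + 14) = 1/(4 + 14) = 1/18)
Q(-3, 9)*30870 = (1/18)*30870 = 1715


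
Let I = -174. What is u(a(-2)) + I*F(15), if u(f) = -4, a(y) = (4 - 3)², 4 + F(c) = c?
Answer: -1918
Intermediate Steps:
F(c) = -4 + c
a(y) = 1 (a(y) = 1² = 1)
u(a(-2)) + I*F(15) = -4 - 174*(-4 + 15) = -4 - 174*11 = -4 - 1914 = -1918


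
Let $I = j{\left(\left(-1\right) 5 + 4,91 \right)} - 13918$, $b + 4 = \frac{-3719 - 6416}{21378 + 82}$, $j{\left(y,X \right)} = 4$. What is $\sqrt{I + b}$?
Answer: $\frac{i \sqrt{64098963059}}{2146} \approx 117.98 i$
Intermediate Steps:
$b = - \frac{19195}{4292}$ ($b = -4 + \frac{-3719 - 6416}{21378 + 82} = -4 - \frac{10135}{21460} = -4 - \frac{2027}{4292} = - \frac{19195}{4292} \approx -4.4723$)
$I = -13914$ ($I = 4 - 13918 = -13914$)
$\sqrt{I + b} = \sqrt{-13914 - \frac{19195}{4292}} = \sqrt{- \frac{59738083}{4292}} = \frac{i \sqrt{64098963059}}{2146}$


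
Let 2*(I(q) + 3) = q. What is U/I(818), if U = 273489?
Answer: 273489/406 ≈ 673.62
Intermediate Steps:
I(q) = -3 + q/2
U/I(818) = 273489/(-3 + (½)*818) = 273489/(-3 + 409) = 273489/406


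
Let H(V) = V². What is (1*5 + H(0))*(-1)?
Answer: -5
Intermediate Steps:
(1*5 + H(0))*(-1) = (1*5 + 0²)*(-1) = (5 + 0)*(-1) = 5*(-1) = -5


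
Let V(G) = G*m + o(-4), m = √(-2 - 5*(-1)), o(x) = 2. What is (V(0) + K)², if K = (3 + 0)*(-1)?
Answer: 1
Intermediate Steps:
m = √3 (m = √(-2 + 5) = √3 ≈ 1.7320)
K = -3 (K = 3*(-1) = -3)
V(G) = 2 + G*√3 (V(G) = G*√3 + 2 = 2 + G*√3)
(V(0) + K)² = ((2 + 0*√3) - 3)² = ((2 + 0) - 3)² = (2 - 3)² = (-1)² = 1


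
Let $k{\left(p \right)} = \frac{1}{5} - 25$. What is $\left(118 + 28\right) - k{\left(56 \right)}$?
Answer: $\frac{854}{5} \approx 170.8$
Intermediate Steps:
$k{\left(p \right)} = - \frac{124}{5}$ ($k{\left(p \right)} = \frac{1}{5} - 25 = - \frac{124}{5}$)
$\left(118 + 28\right) - k{\left(56 \right)} = \left(118 + 28\right) - - \frac{124}{5} = 146 + \frac{124}{5} = \frac{854}{5}$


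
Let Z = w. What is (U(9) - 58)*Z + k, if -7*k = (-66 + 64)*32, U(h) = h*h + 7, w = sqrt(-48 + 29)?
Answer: 64/7 + 30*I*sqrt(19) ≈ 9.1429 + 130.77*I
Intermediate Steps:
w = I*sqrt(19) (w = sqrt(-19) = I*sqrt(19) ≈ 4.3589*I)
U(h) = 7 + h**2 (U(h) = h**2 + 7 = 7 + h**2)
k = 64/7 (k = -(-66 + 64)*32/7 = -(-2)*32/7 = -1/7*(-64) = 64/7 ≈ 9.1429)
Z = I*sqrt(19) ≈ 4.3589*I
(U(9) - 58)*Z + k = ((7 + 9**2) - 58)*(I*sqrt(19)) + 64/7 = ((7 + 81) - 58)*(I*sqrt(19)) + 64/7 = (88 - 58)*(I*sqrt(19)) + 64/7 = 30*(I*sqrt(19)) + 64/7 = 30*I*sqrt(19) + 64/7 = 64/7 + 30*I*sqrt(19)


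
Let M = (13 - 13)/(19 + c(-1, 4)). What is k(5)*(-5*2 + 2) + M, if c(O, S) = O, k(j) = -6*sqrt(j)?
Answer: 48*sqrt(5) ≈ 107.33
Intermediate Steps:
M = 0 (M = (13 - 13)/(19 - 1) = 0/18 = 0*(1/18) = 0)
k(5)*(-5*2 + 2) + M = (-6*sqrt(5))*(-5*2 + 2) + 0 = (-6*sqrt(5))*(-10 + 2) + 0 = -6*sqrt(5)*(-8) + 0 = 48*sqrt(5) + 0 = 48*sqrt(5)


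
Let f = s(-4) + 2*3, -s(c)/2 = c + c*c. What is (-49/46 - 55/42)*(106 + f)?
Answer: -100936/483 ≈ -208.98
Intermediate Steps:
s(c) = -2*c - 2*c² (s(c) = -2*(c + c*c) = -2*(c + c²) = -2*c - 2*c²)
f = -18 (f = -2*(-4)*(1 - 4) + 2*3 = -2*(-4)*(-3) + 6 = -24 + 6 = -18)
(-49/46 - 55/42)*(106 + f) = (-49/46 - 55/42)*(106 - 18) = (-49*1/46 - 55*1/42)*88 = (-49/46 - 55/42)*88 = -1147/483*88 = -100936/483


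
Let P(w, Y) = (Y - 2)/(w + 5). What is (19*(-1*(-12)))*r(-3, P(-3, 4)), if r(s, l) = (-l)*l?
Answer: -228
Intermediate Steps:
P(w, Y) = (-2 + Y)/(5 + w)
r(s, l) = -l²
(19*(-1*(-12)))*r(-3, P(-3, 4)) = (19*(-1*(-12)))*(-((-2 + 4)/(5 - 3))²) = (19*12)*(-(2/2)²) = 228*(-((½)*2)²) = 228*(-1*1²) = 228*(-1*1) = 228*(-1) = -228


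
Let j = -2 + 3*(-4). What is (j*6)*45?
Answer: -3780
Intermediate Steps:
j = -14 (j = -2 - 12 = -14)
(j*6)*45 = -14*6*45 = -84*45 = -3780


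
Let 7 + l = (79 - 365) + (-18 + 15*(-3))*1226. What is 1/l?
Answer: -1/77531 ≈ -1.2898e-5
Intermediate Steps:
l = -77531 (l = -7 + ((79 - 365) + (-18 + 15*(-3))*1226) = -7 + (-286 + (-18 - 45)*1226) = -7 + (-286 - 63*1226) = -7 + (-286 - 77238) = -7 - 77524 = -77531)
1/l = 1/(-77531) = -1/77531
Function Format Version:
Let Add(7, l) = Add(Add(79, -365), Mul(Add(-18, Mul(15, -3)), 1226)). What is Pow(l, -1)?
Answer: Rational(-1, 77531) ≈ -1.2898e-5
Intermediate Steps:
l = -77531 (l = Add(-7, Add(Add(79, -365), Mul(Add(-18, Mul(15, -3)), 1226))) = Add(-7, Add(-286, Mul(Add(-18, -45), 1226))) = Add(-7, Add(-286, Mul(-63, 1226))) = Add(-7, Add(-286, -77238)) = Add(-7, -77524) = -77531)
Pow(l, -1) = Pow(-77531, -1) = Rational(-1, 77531)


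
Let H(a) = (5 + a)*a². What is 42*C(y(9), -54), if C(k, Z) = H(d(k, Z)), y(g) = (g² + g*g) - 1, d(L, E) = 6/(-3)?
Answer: 504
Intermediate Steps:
d(L, E) = -2 (d(L, E) = 6*(-⅓) = -2)
y(g) = -1 + 2*g² (y(g) = (g² + g²) - 1 = 2*g² - 1 = -1 + 2*g²)
H(a) = a²*(5 + a)
C(k, Z) = 12 (C(k, Z) = (-2)²*(5 - 2) = 4*3 = 12)
42*C(y(9), -54) = 42*12 = 504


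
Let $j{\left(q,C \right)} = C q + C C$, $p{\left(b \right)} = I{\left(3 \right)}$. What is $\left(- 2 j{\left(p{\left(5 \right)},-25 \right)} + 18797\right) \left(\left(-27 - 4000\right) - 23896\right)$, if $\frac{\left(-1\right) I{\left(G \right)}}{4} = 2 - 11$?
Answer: $-540226281$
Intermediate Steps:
$I{\left(G \right)} = 36$ ($I{\left(G \right)} = - 4 \left(2 - 11\right) = \left(-4\right) \left(-9\right) = 36$)
$p{\left(b \right)} = 36$
$j{\left(q,C \right)} = C^{2} + C q$ ($j{\left(q,C \right)} = C q + C^{2} = C^{2} + C q$)
$\left(- 2 j{\left(p{\left(5 \right)},-25 \right)} + 18797\right) \left(\left(-27 - 4000\right) - 23896\right) = \left(- 2 \left(- 25 \left(-25 + 36\right)\right) + 18797\right) \left(\left(-27 - 4000\right) - 23896\right) = \left(- 2 \left(\left(-25\right) 11\right) + 18797\right) \left(\left(-27 - 4000\right) - 23896\right) = \left(\left(-2\right) \left(-275\right) + 18797\right) \left(-4027 - 23896\right) = \left(550 + 18797\right) \left(-27923\right) = 19347 \left(-27923\right) = -540226281$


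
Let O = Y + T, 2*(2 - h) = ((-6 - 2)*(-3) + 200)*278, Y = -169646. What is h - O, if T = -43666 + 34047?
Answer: 148131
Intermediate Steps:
T = -9619
h = -31134 (h = 2 - ((-6 - 2)*(-3) + 200)*278/2 = 2 - (-8*(-3) + 200)*278/2 = 2 - (24 + 200)*278/2 = 2 - 112*278 = 2 - 1/2*62272 = 2 - 31136 = -31134)
O = -179265 (O = -169646 - 9619 = -179265)
h - O = -31134 - 1*(-179265) = -31134 + 179265 = 148131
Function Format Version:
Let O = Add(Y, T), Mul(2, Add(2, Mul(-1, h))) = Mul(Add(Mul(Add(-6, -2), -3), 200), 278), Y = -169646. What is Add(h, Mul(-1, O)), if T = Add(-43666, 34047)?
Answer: 148131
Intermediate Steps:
T = -9619
h = -31134 (h = Add(2, Mul(Rational(-1, 2), Mul(Add(Mul(Add(-6, -2), -3), 200), 278))) = Add(2, Mul(Rational(-1, 2), Mul(Add(Mul(-8, -3), 200), 278))) = Add(2, Mul(Rational(-1, 2), Mul(Add(24, 200), 278))) = Add(2, Mul(Rational(-1, 2), Mul(224, 278))) = Add(2, Mul(Rational(-1, 2), 62272)) = Add(2, -31136) = -31134)
O = -179265 (O = Add(-169646, -9619) = -179265)
Add(h, Mul(-1, O)) = Add(-31134, Mul(-1, -179265)) = Add(-31134, 179265) = 148131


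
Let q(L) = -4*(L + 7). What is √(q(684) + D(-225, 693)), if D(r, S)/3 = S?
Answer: I*√685 ≈ 26.173*I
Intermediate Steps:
D(r, S) = 3*S
q(L) = -28 - 4*L (q(L) = -4*(7 + L) = -28 - 4*L)
√(q(684) + D(-225, 693)) = √((-28 - 4*684) + 3*693) = √((-28 - 2736) + 2079) = √(-2764 + 2079) = √(-685) = I*√685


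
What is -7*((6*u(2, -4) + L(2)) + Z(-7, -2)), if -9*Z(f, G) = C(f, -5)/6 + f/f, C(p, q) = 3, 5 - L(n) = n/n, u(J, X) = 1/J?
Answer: -287/6 ≈ -47.833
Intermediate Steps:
u(J, X) = 1/J
L(n) = 4 (L(n) = 5 - n/n = 5 - 1*1 = 5 - 1 = 4)
Z(f, G) = -1/6 (Z(f, G) = -(3/6 + f/f)/9 = -(3*(1/6) + 1)/9 = -(1/2 + 1)/9 = -1/9*3/2 = -1/6)
-7*((6*u(2, -4) + L(2)) + Z(-7, -2)) = -7*((6/2 + 4) - 1/6) = -7*((6*(1/2) + 4) - 1/6) = -7*((3 + 4) - 1/6) = -7*(7 - 1/6) = -7*41/6 = -287/6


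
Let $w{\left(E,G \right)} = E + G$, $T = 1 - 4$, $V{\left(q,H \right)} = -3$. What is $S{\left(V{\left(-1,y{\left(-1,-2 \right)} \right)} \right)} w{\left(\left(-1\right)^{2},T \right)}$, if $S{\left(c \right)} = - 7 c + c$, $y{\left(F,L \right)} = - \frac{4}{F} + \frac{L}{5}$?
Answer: $-36$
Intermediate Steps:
$y{\left(F,L \right)} = - \frac{4}{F} + \frac{L}{5}$ ($y{\left(F,L \right)} = - \frac{4}{F} + L \frac{1}{5} = - \frac{4}{F} + \frac{L}{5}$)
$S{\left(c \right)} = - 6 c$
$T = -3$ ($T = 1 - 4 = -3$)
$S{\left(V{\left(-1,y{\left(-1,-2 \right)} \right)} \right)} w{\left(\left(-1\right)^{2},T \right)} = \left(-6\right) \left(-3\right) \left(\left(-1\right)^{2} - 3\right) = 18 \left(1 - 3\right) = 18 \left(-2\right) = -36$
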